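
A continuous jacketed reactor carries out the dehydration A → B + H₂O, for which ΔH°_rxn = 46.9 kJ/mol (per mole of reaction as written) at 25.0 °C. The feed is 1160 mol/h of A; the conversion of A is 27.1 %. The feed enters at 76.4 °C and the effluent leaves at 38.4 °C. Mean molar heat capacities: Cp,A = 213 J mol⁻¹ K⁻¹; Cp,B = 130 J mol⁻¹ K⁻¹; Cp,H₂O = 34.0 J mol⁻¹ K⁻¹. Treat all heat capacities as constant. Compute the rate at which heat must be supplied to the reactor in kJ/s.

Q_in = 1.43 kJ/s

Extent of reaction ξ = 0.271 × 1160 = 314.36 mol/h
Reaction term: ξ·ΔH°_rxn = 314.36 × 46.9 = 14743 kJ/h
Sensible, feed 76.4→25 °C: -12700 kJ/h
Outlet flows (mol/h): A 845.64, B 314.36, H₂O 314.36
Sensible, products 25→38.4 °C: 3104.5 kJ/h
Q = ΔH = 5148 kJ/h = 1.43 kW
Heat supplied = 1.43 kJ/s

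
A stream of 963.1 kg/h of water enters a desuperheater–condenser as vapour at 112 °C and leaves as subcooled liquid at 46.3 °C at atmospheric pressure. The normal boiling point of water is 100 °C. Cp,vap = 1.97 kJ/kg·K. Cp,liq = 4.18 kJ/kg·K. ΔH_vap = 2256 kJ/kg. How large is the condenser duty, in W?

Q_c = 670000 W

vapour 112→100 °C: -23.64 kJ/kg
condensation at 100 °C: -2256 kJ/kg
liquid 100→46.3 °C: -224.47 kJ/kg
Δh = -23.64 + -2256 + -224.47 = -2504.1 kJ/kg
Q = ṁ·Δh = 963.1 kg/h × -2504.1 kJ/kg = -2.4117e+06 kJ/h
|Q| = 669.92 kW = 669920 W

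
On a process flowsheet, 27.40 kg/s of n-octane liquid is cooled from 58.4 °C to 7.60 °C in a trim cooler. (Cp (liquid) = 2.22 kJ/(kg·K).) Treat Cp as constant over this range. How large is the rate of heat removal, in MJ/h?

Q = ṁ·Cp·ΔT = 27.40 × 2.22 × (7.60 − 58.4) = -3090.1 kJ/s
Cooling duty = 11124 MJ/h

Q_c = 11100 MJ/h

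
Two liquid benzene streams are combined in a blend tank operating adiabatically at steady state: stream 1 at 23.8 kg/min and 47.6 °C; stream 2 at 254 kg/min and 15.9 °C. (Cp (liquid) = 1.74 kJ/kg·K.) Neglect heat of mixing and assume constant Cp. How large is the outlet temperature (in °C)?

Energy balance with Q = 0: Σ ṁᵢCp,ᵢ(T_out − Tᵢ) = 0
T_out = Σ ṁᵢCp,ᵢTᵢ / Σ ṁᵢCp,ᵢ
      = 8998.4 / 483.37 = 18.616 °C

T_out = 18.6 °C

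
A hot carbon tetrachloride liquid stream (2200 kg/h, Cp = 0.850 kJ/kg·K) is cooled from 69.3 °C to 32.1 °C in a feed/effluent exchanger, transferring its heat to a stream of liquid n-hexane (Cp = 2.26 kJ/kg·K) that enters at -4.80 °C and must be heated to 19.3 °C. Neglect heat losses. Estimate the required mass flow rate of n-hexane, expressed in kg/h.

Heat released by hot stream: Q = 2200 × 0.850 × (69.3 − 32.1) = 69564 kJ/h
Energy balance on cold side (adiabatic exchanger): Q = ṁ_c·Cp_c·(T_c,out − T_c,in)
ṁ_c = 69564 / [2.26 × (19.3 − -4.80)] = 1277.2 kg/h

ṁ_c = 1280 kg/h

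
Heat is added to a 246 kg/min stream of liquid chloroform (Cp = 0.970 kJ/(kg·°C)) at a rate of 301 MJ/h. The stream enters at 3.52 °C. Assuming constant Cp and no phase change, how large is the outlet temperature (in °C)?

T_out = 24.5 °C

Q = 301 MJ/h = 5016.7 kJ/min
ΔT = Q/(ṁ·Cp) = 5016.7/(246×0.970) = 21.024 K
T_out = 3.52 + 21.024 = 24.544 °C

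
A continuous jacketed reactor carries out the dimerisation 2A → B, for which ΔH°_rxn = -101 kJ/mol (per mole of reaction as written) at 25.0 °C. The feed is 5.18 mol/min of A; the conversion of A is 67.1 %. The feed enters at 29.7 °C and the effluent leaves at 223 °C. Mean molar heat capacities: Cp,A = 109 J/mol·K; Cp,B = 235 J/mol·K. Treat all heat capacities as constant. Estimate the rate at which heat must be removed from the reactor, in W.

Extent of reaction ξ = 0.671 × 5.18 / 2 = 1.7379 mol/min
Reaction term: ξ·ΔH°_rxn = 1.7379 × -101 = -175.53 kJ/min
Sensible, feed 29.7→25 °C: -2.6537 kJ/min
Outlet flows (mol/min): A 1.7042, B 1.7379
Sensible, products 25→223 °C: 117.64 kJ/min
Q = ΔH = -60.536 kJ/min = -1.0089 kW
Heat removed = 1008.9 W

Q_out = 1010 W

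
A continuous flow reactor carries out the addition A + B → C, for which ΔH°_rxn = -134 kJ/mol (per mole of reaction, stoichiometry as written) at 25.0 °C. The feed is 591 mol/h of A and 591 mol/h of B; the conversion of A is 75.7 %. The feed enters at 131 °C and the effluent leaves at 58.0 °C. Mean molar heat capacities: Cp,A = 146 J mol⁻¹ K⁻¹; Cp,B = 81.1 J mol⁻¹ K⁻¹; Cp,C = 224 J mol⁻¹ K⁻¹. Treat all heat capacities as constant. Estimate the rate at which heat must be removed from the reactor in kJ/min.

Extent of reaction ξ = 0.757 × 591 = 447.39 mol/h
Reaction term: ξ·ΔH°_rxn = 447.39 × -134 = -59950 kJ/h
Sensible, feed 131→25 °C: -14227 kJ/h
Outlet flows (mol/h): A 143.61, B 143.61, C 447.39
Sensible, products 25→58.0 °C: 4383.4 kJ/h
Q = ΔH = -69793 kJ/h = -19.387 kW
Heat removed = 1163.2 kJ/min

Q_out = 1160 kJ/min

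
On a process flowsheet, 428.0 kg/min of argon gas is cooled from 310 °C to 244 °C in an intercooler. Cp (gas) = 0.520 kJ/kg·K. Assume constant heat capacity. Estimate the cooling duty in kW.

Q = ṁ·Cp·ΔT = 428.0 × 0.520 × (244 − 310) = -14689 kJ/min
Converting: 14689 / 60 s = 244.82 kW

Q_c = 245 kW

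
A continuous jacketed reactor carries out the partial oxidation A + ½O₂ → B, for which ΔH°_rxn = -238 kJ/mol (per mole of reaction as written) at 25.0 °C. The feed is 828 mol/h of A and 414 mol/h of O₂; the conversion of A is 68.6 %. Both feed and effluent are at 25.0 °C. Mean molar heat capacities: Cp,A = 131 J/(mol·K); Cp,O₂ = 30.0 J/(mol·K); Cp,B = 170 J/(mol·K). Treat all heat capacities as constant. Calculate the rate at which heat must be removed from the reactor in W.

Q_out = 37600 W

Extent of reaction ξ = 0.686 × 828 = 568.01 mol/h
Reaction term: ξ·ΔH°_rxn = 568.01 × -238 = -135190 kJ/h
Q = ΔH = -135190 kJ/h = -37.552 kW
Heat removed = 37552 W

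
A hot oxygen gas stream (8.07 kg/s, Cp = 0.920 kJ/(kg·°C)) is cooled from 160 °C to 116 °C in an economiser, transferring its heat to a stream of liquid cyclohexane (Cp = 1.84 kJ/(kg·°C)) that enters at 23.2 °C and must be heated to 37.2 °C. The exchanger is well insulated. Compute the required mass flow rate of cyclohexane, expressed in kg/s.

Heat released by hot stream: Q = 8.07 × 0.920 × (160 − 116) = 326.67 kJ/s
Energy balance on cold side (adiabatic exchanger): Q = ṁ_c·Cp_c·(T_c,out − T_c,in)
ṁ_c = 326.67 / [1.84 × (37.2 − 23.2)] = 12.681 kg/s

ṁ_c = 12.7 kg/s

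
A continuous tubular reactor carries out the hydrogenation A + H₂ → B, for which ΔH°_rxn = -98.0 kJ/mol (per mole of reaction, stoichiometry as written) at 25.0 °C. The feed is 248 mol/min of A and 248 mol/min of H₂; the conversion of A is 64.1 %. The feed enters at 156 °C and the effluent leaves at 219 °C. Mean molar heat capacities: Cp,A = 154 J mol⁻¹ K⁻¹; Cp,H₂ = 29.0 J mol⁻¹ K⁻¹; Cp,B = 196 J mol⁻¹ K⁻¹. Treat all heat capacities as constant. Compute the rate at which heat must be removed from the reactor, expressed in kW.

Extent of reaction ξ = 0.641 × 248 = 158.97 mol/min
Reaction term: ξ·ΔH°_rxn = 158.97 × -98.0 = -15579 kJ/min
Sensible, feed 156→25 °C: -5945.3 kJ/min
Outlet flows (mol/min): A 89.032, H₂ 89.032, B 158.97
Sensible, products 25→219 °C: 9205.4 kJ/min
Q = ΔH = -12319 kJ/min = -205.31 kW
Heat removed = 205.31 kW

Q_out = 205 kW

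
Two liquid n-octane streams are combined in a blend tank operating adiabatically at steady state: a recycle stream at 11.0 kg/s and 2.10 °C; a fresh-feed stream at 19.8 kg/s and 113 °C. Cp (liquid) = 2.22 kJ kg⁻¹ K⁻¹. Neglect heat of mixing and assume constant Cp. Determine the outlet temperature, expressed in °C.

T_out = 73.4 °C

No heat crosses the boundary, so H_out = H_in.
T_out = Σ ṁᵢCp,ᵢTᵢ / Σ ṁᵢCp,ᵢ
      = 5018.3 / 68.376 = 73.393 °C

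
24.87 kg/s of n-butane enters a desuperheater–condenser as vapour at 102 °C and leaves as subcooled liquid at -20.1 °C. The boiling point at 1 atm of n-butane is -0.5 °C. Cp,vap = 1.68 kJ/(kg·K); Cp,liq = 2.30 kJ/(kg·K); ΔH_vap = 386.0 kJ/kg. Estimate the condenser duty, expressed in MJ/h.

Q_c = 54000 MJ/h

vapour 102→-0.5 °C: -172.2 kJ/kg
condensation at -0.5 °C: -386 kJ/kg
liquid -0.5→-20.1 °C: -45.08 kJ/kg
Δh = -172.2 + -386 + -45.08 = -603.28 kJ/kg
Q = ṁ·Δh = 24.87 kg/s × -603.28 kJ/kg = -15004 kJ/s
|Q| = 15004 kW = 54013 MJ/h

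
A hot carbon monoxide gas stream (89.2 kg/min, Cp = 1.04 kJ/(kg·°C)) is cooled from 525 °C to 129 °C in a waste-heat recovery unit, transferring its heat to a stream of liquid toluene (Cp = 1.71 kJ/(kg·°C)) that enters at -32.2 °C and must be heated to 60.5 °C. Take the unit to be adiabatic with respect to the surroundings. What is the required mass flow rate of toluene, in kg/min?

Heat released by hot stream: Q = 89.2 × 1.04 × (525 − 129) = 36736 kJ/min
Energy balance on cold side (adiabatic exchanger): Q = ṁ_c·Cp_c·(T_c,out − T_c,in)
ṁ_c = 36736 / [1.71 × (60.5 − -32.2)] = 231.75 kg/min

ṁ_c = 232 kg/min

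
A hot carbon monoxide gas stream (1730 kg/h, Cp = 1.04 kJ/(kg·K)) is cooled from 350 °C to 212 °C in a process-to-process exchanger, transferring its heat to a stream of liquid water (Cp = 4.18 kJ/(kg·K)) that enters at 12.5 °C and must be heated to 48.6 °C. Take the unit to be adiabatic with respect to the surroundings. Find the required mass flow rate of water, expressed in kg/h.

ṁ_c = 1650 kg/h

Heat released by hot stream: Q = 1730 × 1.04 × (350 − 212) = 248290 kJ/h
Energy balance on cold side (adiabatic exchanger): Q = ṁ_c·Cp_c·(T_c,out − T_c,in)
ṁ_c = 248290 / [4.18 × (48.6 − 12.5)] = 1645.4 kg/h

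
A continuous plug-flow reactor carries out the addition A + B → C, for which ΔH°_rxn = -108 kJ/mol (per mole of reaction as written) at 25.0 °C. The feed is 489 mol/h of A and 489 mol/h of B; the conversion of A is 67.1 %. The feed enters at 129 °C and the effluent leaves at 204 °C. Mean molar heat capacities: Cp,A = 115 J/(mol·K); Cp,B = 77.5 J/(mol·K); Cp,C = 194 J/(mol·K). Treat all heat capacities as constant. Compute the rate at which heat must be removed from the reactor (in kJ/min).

Extent of reaction ξ = 0.671 × 489 = 328.12 mol/h
Reaction term: ξ·ΔH°_rxn = 328.12 × -108 = -35437 kJ/h
Sensible, feed 129→25 °C: -9789.8 kJ/h
Outlet flows (mol/h): A 160.88, B 160.88, C 328.12
Sensible, products 25→204 °C: 16938 kJ/h
Q = ΔH = -28289 kJ/h = -7.858 kW
Heat removed = 471.48 kJ/min

Q_out = 471 kJ/min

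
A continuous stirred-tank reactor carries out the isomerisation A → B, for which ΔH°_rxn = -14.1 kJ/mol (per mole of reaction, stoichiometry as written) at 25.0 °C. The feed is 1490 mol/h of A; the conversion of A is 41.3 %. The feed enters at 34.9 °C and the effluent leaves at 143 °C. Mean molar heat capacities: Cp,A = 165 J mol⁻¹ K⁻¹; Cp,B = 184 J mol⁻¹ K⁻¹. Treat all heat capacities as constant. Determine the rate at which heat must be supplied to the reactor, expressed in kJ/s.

Extent of reaction ξ = 0.413 × 1490 = 615.37 mol/h
Reaction term: ξ·ΔH°_rxn = 615.37 × -14.1 = -8676.7 kJ/h
Sensible, feed 34.9→25 °C: -2433.9 kJ/h
Outlet flows (mol/h): A 874.63, B 615.37
Sensible, products 25→143 °C: 30390 kJ/h
Q = ΔH = 19279 kJ/h = 5.3554 kW
Heat supplied = 5.3554 kJ/s

Q_in = 5.36 kJ/s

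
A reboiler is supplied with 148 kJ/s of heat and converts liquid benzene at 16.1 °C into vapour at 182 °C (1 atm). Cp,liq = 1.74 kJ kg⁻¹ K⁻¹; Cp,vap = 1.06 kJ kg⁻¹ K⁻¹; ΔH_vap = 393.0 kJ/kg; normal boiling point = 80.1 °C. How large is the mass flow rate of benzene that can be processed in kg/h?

ṁ = 870 kg/h

Δh = 1.74×(80.1−16.1) + 393.0 + 1.06×(182−80.1) = 612.37 kJ/kg
Q = 148 kJ/s = 148 kJ/s = 532800 kJ/h
ṁ = Q/Δh = 532800 / 612.37 = 870.06 kg/h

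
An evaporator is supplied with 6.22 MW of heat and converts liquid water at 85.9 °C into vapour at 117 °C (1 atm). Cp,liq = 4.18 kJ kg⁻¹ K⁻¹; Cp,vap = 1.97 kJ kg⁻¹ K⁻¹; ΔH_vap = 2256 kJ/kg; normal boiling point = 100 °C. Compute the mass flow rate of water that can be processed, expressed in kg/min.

Δh = 4.18×(100−85.9) + 2256 + 1.97×(117−100) = 2348.4 kJ/kg
Q = 6.22 MW = 6220 kJ/s = 373200 kJ/min
ṁ = Q/Δh = 373200 / 2348.4 = 158.91 kg/min

ṁ = 159 kg/min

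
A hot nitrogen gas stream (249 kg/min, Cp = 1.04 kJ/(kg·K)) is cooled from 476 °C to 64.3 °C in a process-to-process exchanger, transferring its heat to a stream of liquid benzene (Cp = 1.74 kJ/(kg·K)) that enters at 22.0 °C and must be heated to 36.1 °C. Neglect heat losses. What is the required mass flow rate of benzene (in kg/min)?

Heat released by hot stream: Q = 249 × 1.04 × (476 − 64.3) = 106610 kJ/min
Energy balance on cold side (adiabatic exchanger): Q = ṁ_c·Cp_c·(T_c,out − T_c,in)
ṁ_c = 106610 / [1.74 × (36.1 − 22.0)] = 4345.6 kg/min

ṁ_c = 4350 kg/min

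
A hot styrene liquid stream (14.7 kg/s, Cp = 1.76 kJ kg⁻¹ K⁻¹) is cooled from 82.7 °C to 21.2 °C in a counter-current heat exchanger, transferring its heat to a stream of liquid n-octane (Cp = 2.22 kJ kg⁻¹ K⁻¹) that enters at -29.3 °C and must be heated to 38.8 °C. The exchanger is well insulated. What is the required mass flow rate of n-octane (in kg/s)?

ṁ_c = 10.5 kg/s

Heat released by hot stream: Q = 14.7 × 1.76 × (82.7 − 21.2) = 1591.1 kJ/s
Energy balance on cold side (adiabatic exchanger): Q = ṁ_c·Cp_c·(T_c,out − T_c,in)
ṁ_c = 1591.1 / [2.22 × (38.8 − -29.3)] = 10.525 kg/s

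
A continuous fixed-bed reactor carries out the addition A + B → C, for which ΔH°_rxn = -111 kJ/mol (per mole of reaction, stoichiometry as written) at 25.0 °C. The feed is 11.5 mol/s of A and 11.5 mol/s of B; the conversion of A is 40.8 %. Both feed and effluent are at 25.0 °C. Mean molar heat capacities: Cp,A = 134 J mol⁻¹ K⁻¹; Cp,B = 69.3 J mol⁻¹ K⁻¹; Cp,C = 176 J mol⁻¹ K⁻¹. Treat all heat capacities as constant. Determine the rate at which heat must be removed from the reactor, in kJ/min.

Q_out = 31200 kJ/min

Extent of reaction ξ = 0.408 × 11.5 = 4.692 mol/s
Reaction term: ξ·ΔH°_rxn = 4.692 × -111 = -520.81 kJ/s
Q = ΔH = -520.81 kJ/s = -520.81 kW
Heat removed = 31249 kJ/min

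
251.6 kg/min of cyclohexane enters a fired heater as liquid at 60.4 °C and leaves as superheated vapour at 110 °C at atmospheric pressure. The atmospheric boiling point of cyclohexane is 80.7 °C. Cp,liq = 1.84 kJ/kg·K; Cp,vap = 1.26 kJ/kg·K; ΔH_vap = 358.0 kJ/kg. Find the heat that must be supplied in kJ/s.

liquid 60.4→80.7 °C: 37.352 kJ/kg
vaporisation at 80.7 °C: 358 kJ/kg
vapour 80.7→110 °C: 36.918 kJ/kg
Δh = 37.352 + 358 + 36.918 = 432.27 kJ/kg
Q = ṁ·Δh = 251.6 kg/min × 432.27 kJ/kg = 108760 kJ/min
|Q| = 1812.7 kW

Q = 1810 kJ/s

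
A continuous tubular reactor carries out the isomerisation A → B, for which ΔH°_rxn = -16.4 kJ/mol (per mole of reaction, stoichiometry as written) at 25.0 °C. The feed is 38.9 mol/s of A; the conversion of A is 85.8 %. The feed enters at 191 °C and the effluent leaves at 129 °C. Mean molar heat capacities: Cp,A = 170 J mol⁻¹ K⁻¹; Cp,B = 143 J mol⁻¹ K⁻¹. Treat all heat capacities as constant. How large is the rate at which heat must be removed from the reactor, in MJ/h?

Extent of reaction ξ = 0.858 × 38.9 = 33.376 mol/s
Reaction term: ξ·ΔH°_rxn = 33.376 × -16.4 = -547.37 kJ/s
Sensible, feed 191→25 °C: -1097.8 kJ/s
Outlet flows (mol/s): A 5.5238, B 33.376
Sensible, products 25→129 °C: 594.03 kJ/s
Q = ΔH = -1051.1 kJ/s = -1051.1 kW
Heat removed = 3783.9 MJ/h

Q_out = 3780 MJ/h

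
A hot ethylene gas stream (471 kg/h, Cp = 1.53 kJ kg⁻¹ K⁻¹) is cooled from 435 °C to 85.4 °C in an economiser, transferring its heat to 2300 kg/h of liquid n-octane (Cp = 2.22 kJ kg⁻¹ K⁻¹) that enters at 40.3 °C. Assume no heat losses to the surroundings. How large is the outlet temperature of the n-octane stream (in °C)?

Heat released by hot stream: Q = 471 × 1.53 × (435 − 85.4) = 251930 kJ/h
Energy balance on cold side (adiabatic exchanger): Q = ṁ_c·Cp_c·(T_c,out − T_c,in)
T_c,out = 40.3 + 251930/(2300 × 2.22) = 89.64 °C

T_c,out = 89.6 °C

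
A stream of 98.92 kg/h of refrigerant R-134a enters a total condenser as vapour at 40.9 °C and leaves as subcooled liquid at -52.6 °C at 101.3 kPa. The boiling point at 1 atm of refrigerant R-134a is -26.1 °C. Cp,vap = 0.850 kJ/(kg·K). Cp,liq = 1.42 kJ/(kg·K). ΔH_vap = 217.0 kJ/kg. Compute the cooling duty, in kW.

Q_c = 8.56 kW

vapour 40.9→-26.1 °C: -56.95 kJ/kg
condensation at -26.1 °C: -217 kJ/kg
liquid -26.1→-52.6 °C: -37.63 kJ/kg
Δh = -56.95 + -217 + -37.63 = -311.58 kJ/kg
Q = ṁ·Δh = 98.92 kg/h × -311.58 kJ/kg = -30821 kJ/h
|Q| = 8.5615 kW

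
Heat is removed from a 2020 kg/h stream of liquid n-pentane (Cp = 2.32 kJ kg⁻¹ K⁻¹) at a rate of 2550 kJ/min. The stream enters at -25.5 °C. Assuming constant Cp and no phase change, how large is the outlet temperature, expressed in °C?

Q = 2550 kJ/min = 153000 kJ/h
ΔT = Q/(ṁ·Cp) = 153000/(2020×2.32) = 32.648 K
T_out = -25.5 − 32.648 = -58.148 °C

T_out = -58.1 °C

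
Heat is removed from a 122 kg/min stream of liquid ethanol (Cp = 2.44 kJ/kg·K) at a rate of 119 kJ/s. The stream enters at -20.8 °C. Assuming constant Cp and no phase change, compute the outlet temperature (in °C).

T_out = -44.8 °C

Q = 119 kJ/s = 7140 kJ/min
ΔT = Q/(ṁ·Cp) = 7140/(122×2.44) = 23.985 K
T_out = -20.8 − 23.985 = -44.785 °C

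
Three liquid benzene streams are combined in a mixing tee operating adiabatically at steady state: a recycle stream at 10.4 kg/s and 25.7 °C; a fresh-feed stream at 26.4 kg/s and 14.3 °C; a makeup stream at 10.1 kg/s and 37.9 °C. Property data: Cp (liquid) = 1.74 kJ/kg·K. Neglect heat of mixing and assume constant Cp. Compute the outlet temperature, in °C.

T_out = 21.9 °C

Adiabatic, steady state ⇒ Σ ṁᵢCp,ᵢ(T_out − Tᵢ) = 0
Σ ṁᵢCp,ᵢTᵢ = 10.4×1.74×25.7 + 26.4×1.74×14.3 + 10.1×1.74×37.9 = 1788
Σ ṁᵢCp,ᵢ = 10.4×1.74 + 26.4×1.74 + 10.1×1.74 = 81.606
T_out = 1788 / 81.606 = 21.91 °C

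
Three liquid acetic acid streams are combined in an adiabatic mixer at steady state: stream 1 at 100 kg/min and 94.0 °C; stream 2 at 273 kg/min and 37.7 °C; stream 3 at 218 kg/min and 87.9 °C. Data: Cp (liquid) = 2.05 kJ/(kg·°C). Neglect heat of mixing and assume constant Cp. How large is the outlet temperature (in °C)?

T_out = 65.7 °C

No heat crosses the boundary, so H_out = H_in.
Σ ṁᵢCp,ᵢTᵢ = 100×2.05×94.0 + 273×2.05×37.7 + 218×2.05×87.9 = 79651
Σ ṁᵢCp,ᵢ = 100×2.05 + 273×2.05 + 218×2.05 = 1211.5
T_out = 79651 / 1211.5 = 65.743 °C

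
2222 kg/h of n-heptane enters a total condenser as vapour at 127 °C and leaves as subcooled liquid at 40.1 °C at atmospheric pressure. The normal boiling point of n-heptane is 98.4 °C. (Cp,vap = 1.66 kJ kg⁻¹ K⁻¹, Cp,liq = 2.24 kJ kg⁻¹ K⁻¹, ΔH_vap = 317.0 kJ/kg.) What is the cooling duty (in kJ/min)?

Q_c = 18300 kJ/min

vapour 127→98.4 °C: -47.476 kJ/kg
condensation at 98.4 °C: -317 kJ/kg
liquid 98.4→40.1 °C: -130.59 kJ/kg
Δh = -47.476 + -317 + -130.59 = -495.07 kJ/kg
Q = ṁ·Δh = 2222 kg/h × -495.07 kJ/kg = -1.1e+06 kJ/h
|Q| = 305.57 kW = 18334 kJ/min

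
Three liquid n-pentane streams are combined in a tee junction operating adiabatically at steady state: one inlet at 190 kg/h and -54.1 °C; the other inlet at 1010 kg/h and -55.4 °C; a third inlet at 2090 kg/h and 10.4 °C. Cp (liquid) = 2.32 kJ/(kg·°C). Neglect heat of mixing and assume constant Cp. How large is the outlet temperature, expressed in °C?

T_out = -13.5 °C

No heat crosses the boundary, so H_out = H_in.
T_out = Σ ṁᵢCp,ᵢTᵢ / Σ ṁᵢCp,ᵢ
      = -103230 / 7632.8 = -13.525 °C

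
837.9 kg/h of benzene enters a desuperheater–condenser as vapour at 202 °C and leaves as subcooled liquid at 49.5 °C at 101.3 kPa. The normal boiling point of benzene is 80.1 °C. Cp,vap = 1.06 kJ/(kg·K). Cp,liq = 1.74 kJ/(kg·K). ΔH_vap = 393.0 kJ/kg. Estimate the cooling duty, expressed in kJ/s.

vapour 202→80.1 °C: -129.21 kJ/kg
condensation at 80.1 °C: -393 kJ/kg
liquid 80.1→49.5 °C: -53.244 kJ/kg
Δh = -129.21 + -393 + -53.244 = -575.46 kJ/kg
Q = ṁ·Δh = 837.9 kg/h × -575.46 kJ/kg = -482180 kJ/h
|Q| = 133.94 kW

Q_c = 134 kJ/s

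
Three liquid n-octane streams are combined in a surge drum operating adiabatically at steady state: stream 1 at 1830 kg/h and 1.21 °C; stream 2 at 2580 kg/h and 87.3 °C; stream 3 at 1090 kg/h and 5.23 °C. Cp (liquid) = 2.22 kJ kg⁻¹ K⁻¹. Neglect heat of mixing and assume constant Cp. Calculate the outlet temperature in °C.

T_out = 42.4 °C

No heat crosses the boundary, so H_out = H_in.
Σ ṁᵢCp,ᵢTᵢ = 1830×2.22×1.21 + 2580×2.22×87.3 + 1090×2.22×5.23 = 517590
Σ ṁᵢCp,ᵢ = 1830×2.22 + 2580×2.22 + 1090×2.22 = 12210
T_out = 517590 / 12210 = 42.391 °C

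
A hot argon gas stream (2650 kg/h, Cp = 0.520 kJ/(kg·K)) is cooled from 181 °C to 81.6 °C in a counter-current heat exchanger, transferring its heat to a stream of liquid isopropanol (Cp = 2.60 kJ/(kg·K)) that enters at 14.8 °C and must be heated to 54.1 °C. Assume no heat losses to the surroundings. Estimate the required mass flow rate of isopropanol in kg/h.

Heat released by hot stream: Q = 2650 × 0.520 × (181 − 81.6) = 136970 kJ/h
Energy balance on cold side (adiabatic exchanger): Q = ṁ_c·Cp_c·(T_c,out − T_c,in)
ṁ_c = 136970 / [2.60 × (54.1 − 14.8)] = 1340.5 kg/h

ṁ_c = 1340 kg/h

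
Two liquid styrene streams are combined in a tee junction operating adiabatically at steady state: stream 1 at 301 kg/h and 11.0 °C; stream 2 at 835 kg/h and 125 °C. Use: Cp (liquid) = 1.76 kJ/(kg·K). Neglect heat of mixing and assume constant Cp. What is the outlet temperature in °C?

T_out = 94.8 °C

Adiabatic, steady state ⇒ Σ ṁᵢCp,ᵢ(T_out − Tᵢ) = 0
T_out = Σ ṁᵢCp,ᵢTᵢ / Σ ṁᵢCp,ᵢ
      = 189530 / 1999.4 = 94.794 °C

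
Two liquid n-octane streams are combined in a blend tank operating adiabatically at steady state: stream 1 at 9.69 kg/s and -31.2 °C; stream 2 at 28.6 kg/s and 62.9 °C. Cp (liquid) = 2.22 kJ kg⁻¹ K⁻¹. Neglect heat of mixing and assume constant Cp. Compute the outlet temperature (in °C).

Energy balance with Q = 0: Σ ṁᵢCp,ᵢ(T_out − Tᵢ) = 0
T_out = Σ ṁᵢCp,ᵢTᵢ / Σ ṁᵢCp,ᵢ
      = 3322.5 / 85.004 = 39.086 °C

T_out = 39.1 °C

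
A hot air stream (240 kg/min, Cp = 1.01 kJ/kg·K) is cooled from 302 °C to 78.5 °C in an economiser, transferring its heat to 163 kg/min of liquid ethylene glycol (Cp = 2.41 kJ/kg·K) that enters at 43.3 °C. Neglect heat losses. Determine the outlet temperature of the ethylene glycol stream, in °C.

T_c,out = 181 °C

Heat released by hot stream: Q = 240 × 1.01 × (302 − 78.5) = 54176 kJ/min
Energy balance on cold side (adiabatic exchanger): Q = ṁ_c·Cp_c·(T_c,out − T_c,in)
T_c,out = 43.3 + 54176/(163 × 2.41) = 181.21 °C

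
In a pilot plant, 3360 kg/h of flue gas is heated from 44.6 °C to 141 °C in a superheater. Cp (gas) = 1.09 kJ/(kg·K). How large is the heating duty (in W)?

Q = ṁ·Cp·ΔT = 3360 × 1.09 × (141 − 44.6) = 353060 kJ/h
Converting: 353060 / 3600 s = 98.071 kW
Heating duty = 98071 W

Q = 98100 W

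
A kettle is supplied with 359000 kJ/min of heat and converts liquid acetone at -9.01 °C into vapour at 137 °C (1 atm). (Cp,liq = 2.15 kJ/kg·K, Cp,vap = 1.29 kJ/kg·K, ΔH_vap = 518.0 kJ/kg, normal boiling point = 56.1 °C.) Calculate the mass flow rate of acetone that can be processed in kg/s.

Δh = 2.15×(56.1−-9.01) + 518.0 + 1.29×(137−56.1) = 762.35 kJ/kg
Q = 359000 kJ/min = 5983.3 kJ/s = 5983.3 kJ/s
ṁ = Q/Δh = 5983.3 / 762.35 = 7.8486 kg/s

ṁ = 7.85 kg/s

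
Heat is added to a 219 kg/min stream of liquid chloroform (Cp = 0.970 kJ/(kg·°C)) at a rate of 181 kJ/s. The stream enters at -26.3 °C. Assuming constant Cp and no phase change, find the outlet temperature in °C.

Q = 181 kJ/s = 10860 kJ/min
ΔT = Q/(ṁ·Cp) = 10860/(219×0.970) = 51.123 K
T_out = -26.3 + 51.123 = 24.823 °C

T_out = 24.8 °C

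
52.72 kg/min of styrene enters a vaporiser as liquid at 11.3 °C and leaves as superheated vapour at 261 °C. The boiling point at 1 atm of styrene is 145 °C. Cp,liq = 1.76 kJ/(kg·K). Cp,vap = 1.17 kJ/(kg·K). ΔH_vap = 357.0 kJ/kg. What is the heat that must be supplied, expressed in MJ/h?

liquid 11.3→145 °C: 235.31 kJ/kg
vaporisation at 145 °C: 357 kJ/kg
vapour 145→261 °C: 135.72 kJ/kg
Δh = 235.31 + 357 + 135.72 = 728.03 kJ/kg
Q = ṁ·Δh = 52.72 kg/min × 728.03 kJ/kg = 38382 kJ/min
|Q| = 639.7 kW = 2302.9 MJ/h

Q = 2300 MJ/h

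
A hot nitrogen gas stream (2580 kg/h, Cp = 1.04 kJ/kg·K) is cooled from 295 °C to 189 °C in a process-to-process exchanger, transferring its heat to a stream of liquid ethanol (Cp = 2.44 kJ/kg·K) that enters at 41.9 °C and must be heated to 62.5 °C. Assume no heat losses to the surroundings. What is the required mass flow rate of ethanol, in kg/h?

ṁ_c = 5660 kg/h

Heat released by hot stream: Q = 2580 × 1.04 × (295 − 189) = 284420 kJ/h
Energy balance on cold side (adiabatic exchanger): Q = ṁ_c·Cp_c·(T_c,out − T_c,in)
ṁ_c = 284420 / [2.44 × (62.5 − 41.9)] = 5658.5 kg/h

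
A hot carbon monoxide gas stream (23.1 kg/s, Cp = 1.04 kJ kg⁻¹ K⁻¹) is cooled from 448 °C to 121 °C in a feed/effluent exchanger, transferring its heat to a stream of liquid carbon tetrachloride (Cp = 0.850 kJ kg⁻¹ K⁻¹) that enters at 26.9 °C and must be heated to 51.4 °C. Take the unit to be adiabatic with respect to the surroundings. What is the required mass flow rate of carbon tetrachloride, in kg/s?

ṁ_c = 377 kg/s

Heat released by hot stream: Q = 23.1 × 1.04 × (448 − 121) = 7855.8 kJ/s
Energy balance on cold side (adiabatic exchanger): Q = ṁ_c·Cp_c·(T_c,out − T_c,in)
ṁ_c = 7855.8 / [0.850 × (51.4 − 26.9)] = 377.23 kg/s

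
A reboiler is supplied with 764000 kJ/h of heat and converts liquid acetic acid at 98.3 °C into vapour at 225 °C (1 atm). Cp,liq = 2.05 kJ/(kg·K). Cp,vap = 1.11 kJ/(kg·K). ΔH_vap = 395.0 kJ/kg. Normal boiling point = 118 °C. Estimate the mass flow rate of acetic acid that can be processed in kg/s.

ṁ = 0.383 kg/s

Δh = 2.05×(118−98.3) + 395.0 + 1.11×(225−118) = 554.15 kJ/kg
Q = 764000 kJ/h = 212.22 kJ/s = 212.22 kJ/s
ṁ = Q/Δh = 212.22 / 554.15 = 0.38297 kg/s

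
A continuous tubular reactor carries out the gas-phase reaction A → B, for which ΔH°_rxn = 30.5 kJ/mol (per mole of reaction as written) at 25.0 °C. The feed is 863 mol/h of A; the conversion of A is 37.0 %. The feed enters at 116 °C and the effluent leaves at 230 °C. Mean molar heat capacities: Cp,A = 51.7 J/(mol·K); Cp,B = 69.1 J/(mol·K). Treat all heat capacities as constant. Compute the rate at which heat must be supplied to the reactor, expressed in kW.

Extent of reaction ξ = 0.370 × 863 = 319.31 mol/h
Reaction term: ξ·ΔH°_rxn = 319.31 × 30.5 = 9739 kJ/h
Sensible, feed 116→25 °C: -4060.2 kJ/h
Outlet flows (mol/h): A 543.69, B 319.31
Sensible, products 25→230 °C: 10285 kJ/h
Q = ΔH = 15964 kJ/h = 4.4345 kW
Heat supplied = 4.4345 kW

Q_in = 4.43 kW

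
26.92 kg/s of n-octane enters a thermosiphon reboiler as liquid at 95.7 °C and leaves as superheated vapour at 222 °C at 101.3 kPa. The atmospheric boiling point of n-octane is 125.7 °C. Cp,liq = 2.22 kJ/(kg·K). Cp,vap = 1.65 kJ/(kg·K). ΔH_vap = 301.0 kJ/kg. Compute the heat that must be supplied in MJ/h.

Q = 51000 MJ/h

liquid 95.7→125.7 °C: 66.6 kJ/kg
vaporisation at 125.7 °C: 301 kJ/kg
vapour 125.7→222 °C: 158.89 kJ/kg
Δh = 66.6 + 301 + 158.89 = 526.5 kJ/kg
Q = ṁ·Δh = 26.92 kg/s × 526.5 kJ/kg = 14173 kJ/s
|Q| = 14173 kW = 51024 MJ/h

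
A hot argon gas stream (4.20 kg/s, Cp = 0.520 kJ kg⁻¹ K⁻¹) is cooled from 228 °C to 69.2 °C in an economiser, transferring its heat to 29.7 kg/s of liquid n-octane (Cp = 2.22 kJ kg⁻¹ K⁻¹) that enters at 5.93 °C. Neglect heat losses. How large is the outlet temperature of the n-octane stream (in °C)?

T_c,out = 11.2 °C

Heat released by hot stream: Q = 4.20 × 0.520 × (228 − 69.2) = 346.82 kJ/s
Energy balance on cold side (adiabatic exchanger): Q = ṁ_c·Cp_c·(T_c,out − T_c,in)
T_c,out = 5.93 + 346.82/(29.7 × 2.22) = 11.19 °C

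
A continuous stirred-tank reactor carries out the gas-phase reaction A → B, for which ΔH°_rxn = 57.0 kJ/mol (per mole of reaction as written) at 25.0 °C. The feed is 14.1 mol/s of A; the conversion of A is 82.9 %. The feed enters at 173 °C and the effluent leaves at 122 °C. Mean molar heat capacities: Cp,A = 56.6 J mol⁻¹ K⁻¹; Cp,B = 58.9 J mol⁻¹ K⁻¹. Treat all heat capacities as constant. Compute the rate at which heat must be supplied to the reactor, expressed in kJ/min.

Q_in = 37700 kJ/min

Extent of reaction ξ = 0.829 × 14.1 = 11.689 mol/s
Reaction term: ξ·ΔH°_rxn = 11.689 × 57.0 = 666.27 kJ/s
Sensible, feed 173→25 °C: -118.11 kJ/s
Outlet flows (mol/s): A 2.4111, B 11.689
Sensible, products 25→122 °C: 80.02 kJ/s
Q = ΔH = 628.17 kJ/s = 628.17 kW
Heat supplied = 37690 kJ/min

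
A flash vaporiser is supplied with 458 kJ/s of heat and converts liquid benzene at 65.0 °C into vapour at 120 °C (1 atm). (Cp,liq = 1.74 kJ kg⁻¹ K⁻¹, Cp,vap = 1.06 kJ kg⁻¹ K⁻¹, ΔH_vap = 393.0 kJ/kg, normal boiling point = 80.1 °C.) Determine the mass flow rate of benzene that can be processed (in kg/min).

ṁ = 59.5 kg/min

Δh = 1.74×(80.1−65.0) + 393.0 + 1.06×(120−80.1) = 461.57 kJ/kg
Q = 458 kJ/s = 458 kJ/s = 27480 kJ/min
ṁ = Q/Δh = 27480 / 461.57 = 59.536 kg/min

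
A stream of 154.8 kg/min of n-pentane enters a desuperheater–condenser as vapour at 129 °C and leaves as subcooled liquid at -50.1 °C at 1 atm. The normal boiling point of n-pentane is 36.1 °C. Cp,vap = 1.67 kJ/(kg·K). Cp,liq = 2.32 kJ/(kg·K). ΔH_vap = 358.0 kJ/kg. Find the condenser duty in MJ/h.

vapour 129→36.1 °C: -155.14 kJ/kg
condensation at 36.1 °C: -358 kJ/kg
liquid 36.1→-50.1 °C: -199.98 kJ/kg
Δh = -155.14 + -358 + -199.98 = -713.13 kJ/kg
Q = ṁ·Δh = 154.8 kg/min × -713.13 kJ/kg = -110390 kJ/min
|Q| = 1839.9 kW = 6623.5 MJ/h

Q_c = 6620 MJ/h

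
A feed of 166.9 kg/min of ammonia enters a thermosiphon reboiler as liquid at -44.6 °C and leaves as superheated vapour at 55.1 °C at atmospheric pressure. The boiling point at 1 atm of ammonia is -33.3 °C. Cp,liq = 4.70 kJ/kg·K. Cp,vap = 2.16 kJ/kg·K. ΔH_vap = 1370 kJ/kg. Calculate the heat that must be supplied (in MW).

liquid -44.6→-33.3 °C: 53.11 kJ/kg
vaporisation at -33.3 °C: 1370 kJ/kg
vapour -33.3→55.1 °C: 190.94 kJ/kg
Δh = 53.11 + 1370 + 190.94 = 1614.1 kJ/kg
Q = ṁ·Δh = 166.9 kg/min × 1614.1 kJ/kg = 269390 kJ/min
|Q| = 4489.8 kW = 4.4898 MW

Q = 4.49 MW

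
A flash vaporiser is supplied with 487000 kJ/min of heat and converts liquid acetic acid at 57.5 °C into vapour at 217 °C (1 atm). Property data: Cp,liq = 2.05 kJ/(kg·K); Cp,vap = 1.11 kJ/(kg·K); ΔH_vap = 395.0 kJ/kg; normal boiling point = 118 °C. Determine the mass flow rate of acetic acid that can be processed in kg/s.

ṁ = 12.9 kg/s

Δh = 2.05×(118−57.5) + 395.0 + 1.11×(217−118) = 628.91 kJ/kg
Q = 487000 kJ/min = 8116.7 kJ/s = 8116.7 kJ/s
ṁ = Q/Δh = 8116.7 / 628.91 = 12.906 kg/s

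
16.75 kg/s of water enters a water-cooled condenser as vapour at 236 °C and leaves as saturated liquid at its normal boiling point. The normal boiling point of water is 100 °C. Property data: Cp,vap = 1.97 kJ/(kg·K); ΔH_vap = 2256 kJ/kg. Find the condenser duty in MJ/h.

Q_c = 152000 MJ/h

vapour 236→100 °C: -267.92 kJ/kg
condensation at 100 °C: -2256 kJ/kg
Δh = -267.92 + -2256 = -2523.9 kJ/kg
Q = ṁ·Δh = 16.75 kg/s × -2523.9 kJ/kg = -42276 kJ/s
|Q| = 42276 kW = 152190 MJ/h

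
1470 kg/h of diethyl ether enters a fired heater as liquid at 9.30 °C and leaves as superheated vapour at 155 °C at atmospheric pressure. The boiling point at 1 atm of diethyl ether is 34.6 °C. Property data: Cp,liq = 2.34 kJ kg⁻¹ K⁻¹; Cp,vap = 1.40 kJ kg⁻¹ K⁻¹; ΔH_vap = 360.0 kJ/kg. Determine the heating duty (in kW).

Q = 240 kW

liquid 9.30→34.6 °C: 59.202 kJ/kg
vaporisation at 34.6 °C: 360 kJ/kg
vapour 34.6→155 °C: 168.56 kJ/kg
Δh = 59.202 + 360 + 168.56 = 587.76 kJ/kg
Q = ṁ·Δh = 1470 kg/h × 587.76 kJ/kg = 864010 kJ/h
|Q| = 240 kW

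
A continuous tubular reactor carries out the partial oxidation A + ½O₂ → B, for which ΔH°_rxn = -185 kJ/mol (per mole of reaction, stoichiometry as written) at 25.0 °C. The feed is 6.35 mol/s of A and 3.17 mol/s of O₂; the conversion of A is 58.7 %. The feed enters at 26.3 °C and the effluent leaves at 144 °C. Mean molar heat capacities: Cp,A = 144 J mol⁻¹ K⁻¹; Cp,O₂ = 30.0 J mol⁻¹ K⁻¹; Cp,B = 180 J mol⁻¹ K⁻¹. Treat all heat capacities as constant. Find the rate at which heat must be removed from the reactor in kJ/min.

Q_out = 33700 kJ/min

Extent of reaction ξ = 0.587 × 6.35 = 3.7274 mol/s
Reaction term: ξ·ΔH°_rxn = 3.7274 × -185 = -689.58 kJ/s
Sensible, feed 26.3→25 °C: -1.3124 kJ/s
Outlet flows (mol/s): A 2.6225, O₂ 1.3063, B 3.7274
Sensible, products 25→144 °C: 129.45 kJ/s
Q = ΔH = -561.45 kJ/s = -561.45 kW
Heat removed = 33687 kJ/min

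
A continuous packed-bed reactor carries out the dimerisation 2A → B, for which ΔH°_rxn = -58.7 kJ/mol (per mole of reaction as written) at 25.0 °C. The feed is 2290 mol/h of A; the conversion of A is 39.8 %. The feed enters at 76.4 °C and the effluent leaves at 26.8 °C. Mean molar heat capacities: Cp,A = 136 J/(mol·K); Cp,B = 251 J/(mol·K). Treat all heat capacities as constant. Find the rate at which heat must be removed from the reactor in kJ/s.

Extent of reaction ξ = 0.398 × 2290 / 2 = 455.71 mol/h
Reaction term: ξ·ΔH°_rxn = 455.71 × -58.7 = -26750 kJ/h
Sensible, feed 76.4→25 °C: -16008 kJ/h
Outlet flows (mol/h): A 1378.6, B 455.71
Sensible, products 25→26.8 °C: 543.37 kJ/h
Q = ΔH = -42215 kJ/h = -11.726 kW
Heat removed = 11.726 kJ/s

Q_out = 11.7 kJ/s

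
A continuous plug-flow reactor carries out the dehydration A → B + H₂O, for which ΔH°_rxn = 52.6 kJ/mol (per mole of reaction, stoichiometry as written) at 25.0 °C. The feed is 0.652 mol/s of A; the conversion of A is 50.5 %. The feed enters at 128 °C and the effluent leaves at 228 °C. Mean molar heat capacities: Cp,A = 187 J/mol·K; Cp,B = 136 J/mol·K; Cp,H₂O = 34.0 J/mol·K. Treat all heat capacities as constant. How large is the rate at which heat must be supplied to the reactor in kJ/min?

Extent of reaction ξ = 0.505 × 0.652 = 0.32926 mol/s
Reaction term: ξ·ΔH°_rxn = 0.32926 × 52.6 = 17.319 kJ/s
Sensible, feed 128→25 °C: -12.558 kJ/s
Outlet flows (mol/s): A 0.32274, B 0.32926, H₂O 0.32926
Sensible, products 25→228 °C: 23.614 kJ/s
Q = ΔH = 28.375 kJ/s = 28.375 kW
Heat supplied = 1702.5 kJ/min

Q_in = 1700 kJ/min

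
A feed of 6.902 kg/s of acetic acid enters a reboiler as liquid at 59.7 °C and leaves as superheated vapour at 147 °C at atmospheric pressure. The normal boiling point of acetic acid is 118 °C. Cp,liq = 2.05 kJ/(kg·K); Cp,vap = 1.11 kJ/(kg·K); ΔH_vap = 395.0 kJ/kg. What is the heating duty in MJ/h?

Q = 13600 MJ/h

liquid 59.7→118 °C: 119.51 kJ/kg
vaporisation at 118 °C: 395 kJ/kg
vapour 118→147 °C: 32.19 kJ/kg
Δh = 119.51 + 395 + 32.19 = 546.71 kJ/kg
Q = ṁ·Δh = 6.902 kg/s × 546.71 kJ/kg = 3773.4 kJ/s
|Q| = 3773.4 kW = 13584 MJ/h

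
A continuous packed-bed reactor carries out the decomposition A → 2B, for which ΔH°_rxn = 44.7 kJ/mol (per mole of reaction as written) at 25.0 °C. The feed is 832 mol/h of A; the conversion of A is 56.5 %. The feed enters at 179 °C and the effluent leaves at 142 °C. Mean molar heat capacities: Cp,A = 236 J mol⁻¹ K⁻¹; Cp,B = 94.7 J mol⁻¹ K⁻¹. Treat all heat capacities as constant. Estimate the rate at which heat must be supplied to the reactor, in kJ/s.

Q_in = 3.11 kJ/s

Extent of reaction ξ = 0.565 × 832 = 470.08 mol/h
Reaction term: ξ·ΔH°_rxn = 470.08 × 44.7 = 21013 kJ/h
Sensible, feed 179→25 °C: -30238 kJ/h
Outlet flows (mol/h): A 361.92, B 940.16
Sensible, products 25→142 °C: 20410 kJ/h
Q = ΔH = 11185 kJ/h = 3.1068 kW
Heat supplied = 3.1068 kJ/s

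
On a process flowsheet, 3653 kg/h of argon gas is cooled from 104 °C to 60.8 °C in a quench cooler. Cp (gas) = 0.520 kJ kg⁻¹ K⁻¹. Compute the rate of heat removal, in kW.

Q_c = 22.8 kW

Q = ṁ·Cp·ΔT = 3653 × 0.520 × (60.8 − 104) = -82061 kJ/h
Converting: 82061 / 3600 s = 22.795 kW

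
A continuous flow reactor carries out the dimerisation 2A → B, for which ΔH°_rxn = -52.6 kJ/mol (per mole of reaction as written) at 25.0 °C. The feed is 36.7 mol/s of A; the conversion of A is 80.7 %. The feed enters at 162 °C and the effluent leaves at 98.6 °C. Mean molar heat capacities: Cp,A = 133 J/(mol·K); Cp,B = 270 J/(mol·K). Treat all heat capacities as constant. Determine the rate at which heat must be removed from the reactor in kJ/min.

Extent of reaction ξ = 0.807 × 36.7 / 2 = 14.808 mol/s
Reaction term: ξ·ΔH°_rxn = 14.808 × -52.6 = -778.92 kJ/s
Sensible, feed 162→25 °C: -668.71 kJ/s
Outlet flows (mol/s): A 7.0831, B 14.808
Sensible, products 25→98.6 °C: 363.61 kJ/s
Q = ΔH = -1084 kJ/s = -1084 kW
Heat removed = 65042 kJ/min

Q_out = 65000 kJ/min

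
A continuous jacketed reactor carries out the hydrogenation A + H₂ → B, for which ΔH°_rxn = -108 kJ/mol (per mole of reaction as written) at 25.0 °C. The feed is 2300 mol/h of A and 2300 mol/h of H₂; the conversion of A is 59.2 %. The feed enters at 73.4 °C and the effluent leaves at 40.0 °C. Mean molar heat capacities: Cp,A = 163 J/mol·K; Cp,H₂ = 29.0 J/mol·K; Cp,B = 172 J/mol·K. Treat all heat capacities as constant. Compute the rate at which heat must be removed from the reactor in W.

Extent of reaction ξ = 0.592 × 2300 = 1361.6 mol/h
Reaction term: ξ·ΔH°_rxn = 1361.6 × -108 = -147050 kJ/h
Sensible, feed 73.4→25 °C: -21373 kJ/h
Outlet flows (mol/h): A 938.4, H₂ 938.4, B 1361.6
Sensible, products 25→40.0 °C: 6215.5 kJ/h
Q = ΔH = -162210 kJ/h = -45.059 kW
Heat removed = 45059 W

Q_out = 45100 W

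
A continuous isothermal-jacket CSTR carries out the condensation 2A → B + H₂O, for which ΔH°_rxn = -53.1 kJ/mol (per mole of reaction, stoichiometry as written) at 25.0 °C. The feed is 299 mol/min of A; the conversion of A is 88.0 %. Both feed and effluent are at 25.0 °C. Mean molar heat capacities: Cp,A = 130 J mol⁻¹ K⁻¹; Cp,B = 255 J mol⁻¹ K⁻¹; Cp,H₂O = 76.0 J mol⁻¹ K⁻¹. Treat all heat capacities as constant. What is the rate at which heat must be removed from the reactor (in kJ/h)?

Q_out = 419000 kJ/h

Extent of reaction ξ = 0.880 × 299 / 2 = 131.56 mol/min
Reaction term: ξ·ΔH°_rxn = 131.56 × -53.1 = -6985.8 kJ/min
Q = ΔH = -6985.8 kJ/min = -116.43 kW
Heat removed = 419150 kJ/h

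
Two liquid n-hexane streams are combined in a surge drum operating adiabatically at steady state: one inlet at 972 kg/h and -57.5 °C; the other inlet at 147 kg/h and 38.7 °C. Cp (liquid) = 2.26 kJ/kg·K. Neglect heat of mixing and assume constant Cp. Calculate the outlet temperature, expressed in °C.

Energy balance with Q = 0: Σ ṁᵢCp,ᵢ(T_out − Tᵢ) = 0
T_out = Σ ṁᵢCp,ᵢTᵢ / Σ ṁᵢCp,ᵢ
      = -113450 / 2528.9 = -44.862 °C

T_out = -44.9 °C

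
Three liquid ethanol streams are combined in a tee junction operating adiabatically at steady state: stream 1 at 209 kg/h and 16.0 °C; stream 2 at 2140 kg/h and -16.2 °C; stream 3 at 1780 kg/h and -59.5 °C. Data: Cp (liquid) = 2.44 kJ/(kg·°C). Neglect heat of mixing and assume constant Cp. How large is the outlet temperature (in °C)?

T_out = -33.2 °C

Energy balance with Q = 0: Σ ṁᵢCp,ᵢ(T_out − Tᵢ) = 0
Σ ṁᵢCp,ᵢTᵢ = 209×2.44×16.0 + 2140×2.44×-16.2 + 1780×2.44×-59.5 = -334850
Σ ṁᵢCp,ᵢ = 209×2.44 + 2140×2.44 + 1780×2.44 = 10075
T_out = -334850 / 10075 = -33.237 °C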